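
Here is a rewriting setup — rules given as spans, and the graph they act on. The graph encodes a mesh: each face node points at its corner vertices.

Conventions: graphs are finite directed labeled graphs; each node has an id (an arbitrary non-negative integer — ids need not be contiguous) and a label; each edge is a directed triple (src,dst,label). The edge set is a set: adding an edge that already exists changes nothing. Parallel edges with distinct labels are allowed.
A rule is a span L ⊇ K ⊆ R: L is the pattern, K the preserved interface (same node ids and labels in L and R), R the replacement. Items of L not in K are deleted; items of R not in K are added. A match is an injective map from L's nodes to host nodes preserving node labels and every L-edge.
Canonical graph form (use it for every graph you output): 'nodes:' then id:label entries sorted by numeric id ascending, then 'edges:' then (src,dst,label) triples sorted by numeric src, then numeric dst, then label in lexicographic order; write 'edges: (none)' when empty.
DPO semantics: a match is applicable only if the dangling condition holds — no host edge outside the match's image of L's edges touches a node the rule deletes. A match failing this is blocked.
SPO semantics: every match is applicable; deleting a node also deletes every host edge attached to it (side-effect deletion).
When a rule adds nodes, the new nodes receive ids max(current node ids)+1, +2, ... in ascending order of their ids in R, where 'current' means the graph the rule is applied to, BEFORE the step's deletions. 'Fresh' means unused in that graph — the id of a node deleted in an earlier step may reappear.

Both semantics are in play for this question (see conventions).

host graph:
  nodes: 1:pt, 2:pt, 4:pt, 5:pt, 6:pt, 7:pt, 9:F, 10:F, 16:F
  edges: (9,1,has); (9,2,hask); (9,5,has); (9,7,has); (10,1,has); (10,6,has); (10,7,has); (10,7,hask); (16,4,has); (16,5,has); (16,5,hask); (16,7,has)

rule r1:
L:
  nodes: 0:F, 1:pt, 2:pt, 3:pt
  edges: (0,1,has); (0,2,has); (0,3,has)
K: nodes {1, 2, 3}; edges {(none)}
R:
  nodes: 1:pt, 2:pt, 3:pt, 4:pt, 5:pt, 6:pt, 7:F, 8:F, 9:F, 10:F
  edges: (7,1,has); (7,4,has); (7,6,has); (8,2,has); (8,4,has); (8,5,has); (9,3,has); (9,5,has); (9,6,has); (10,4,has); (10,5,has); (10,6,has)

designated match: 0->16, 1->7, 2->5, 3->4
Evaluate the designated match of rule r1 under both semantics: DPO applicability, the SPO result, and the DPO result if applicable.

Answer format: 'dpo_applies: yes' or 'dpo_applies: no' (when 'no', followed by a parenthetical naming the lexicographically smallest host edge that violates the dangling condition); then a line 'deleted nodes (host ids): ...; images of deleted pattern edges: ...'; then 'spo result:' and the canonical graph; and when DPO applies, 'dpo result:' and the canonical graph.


dpo_applies: no
(the rule deletes node 16, which keeps host edge (16,5,hask) outside the match image — the dangling condition fails, DPO blocks; SPO proceeds and side-deletes such edges)
deleted nodes (host ids): 16; images of deleted pattern edges: (16,4,has); (16,5,has); (16,7,has)
spo result:
nodes: 1:pt, 2:pt, 4:pt, 5:pt, 6:pt, 7:pt, 9:F, 10:F, 17:pt, 18:pt, 19:pt, 20:F, 21:F, 22:F, 23:F
edges: (9,1,has); (9,2,hask); (9,5,has); (9,7,has); (10,1,has); (10,6,has); (10,7,has); (10,7,hask); (20,7,has); (20,17,has); (20,19,has); (21,5,has); (21,17,has); (21,18,has); (22,4,has); (22,18,has); (22,19,has); (23,17,has); (23,18,has); (23,19,has)


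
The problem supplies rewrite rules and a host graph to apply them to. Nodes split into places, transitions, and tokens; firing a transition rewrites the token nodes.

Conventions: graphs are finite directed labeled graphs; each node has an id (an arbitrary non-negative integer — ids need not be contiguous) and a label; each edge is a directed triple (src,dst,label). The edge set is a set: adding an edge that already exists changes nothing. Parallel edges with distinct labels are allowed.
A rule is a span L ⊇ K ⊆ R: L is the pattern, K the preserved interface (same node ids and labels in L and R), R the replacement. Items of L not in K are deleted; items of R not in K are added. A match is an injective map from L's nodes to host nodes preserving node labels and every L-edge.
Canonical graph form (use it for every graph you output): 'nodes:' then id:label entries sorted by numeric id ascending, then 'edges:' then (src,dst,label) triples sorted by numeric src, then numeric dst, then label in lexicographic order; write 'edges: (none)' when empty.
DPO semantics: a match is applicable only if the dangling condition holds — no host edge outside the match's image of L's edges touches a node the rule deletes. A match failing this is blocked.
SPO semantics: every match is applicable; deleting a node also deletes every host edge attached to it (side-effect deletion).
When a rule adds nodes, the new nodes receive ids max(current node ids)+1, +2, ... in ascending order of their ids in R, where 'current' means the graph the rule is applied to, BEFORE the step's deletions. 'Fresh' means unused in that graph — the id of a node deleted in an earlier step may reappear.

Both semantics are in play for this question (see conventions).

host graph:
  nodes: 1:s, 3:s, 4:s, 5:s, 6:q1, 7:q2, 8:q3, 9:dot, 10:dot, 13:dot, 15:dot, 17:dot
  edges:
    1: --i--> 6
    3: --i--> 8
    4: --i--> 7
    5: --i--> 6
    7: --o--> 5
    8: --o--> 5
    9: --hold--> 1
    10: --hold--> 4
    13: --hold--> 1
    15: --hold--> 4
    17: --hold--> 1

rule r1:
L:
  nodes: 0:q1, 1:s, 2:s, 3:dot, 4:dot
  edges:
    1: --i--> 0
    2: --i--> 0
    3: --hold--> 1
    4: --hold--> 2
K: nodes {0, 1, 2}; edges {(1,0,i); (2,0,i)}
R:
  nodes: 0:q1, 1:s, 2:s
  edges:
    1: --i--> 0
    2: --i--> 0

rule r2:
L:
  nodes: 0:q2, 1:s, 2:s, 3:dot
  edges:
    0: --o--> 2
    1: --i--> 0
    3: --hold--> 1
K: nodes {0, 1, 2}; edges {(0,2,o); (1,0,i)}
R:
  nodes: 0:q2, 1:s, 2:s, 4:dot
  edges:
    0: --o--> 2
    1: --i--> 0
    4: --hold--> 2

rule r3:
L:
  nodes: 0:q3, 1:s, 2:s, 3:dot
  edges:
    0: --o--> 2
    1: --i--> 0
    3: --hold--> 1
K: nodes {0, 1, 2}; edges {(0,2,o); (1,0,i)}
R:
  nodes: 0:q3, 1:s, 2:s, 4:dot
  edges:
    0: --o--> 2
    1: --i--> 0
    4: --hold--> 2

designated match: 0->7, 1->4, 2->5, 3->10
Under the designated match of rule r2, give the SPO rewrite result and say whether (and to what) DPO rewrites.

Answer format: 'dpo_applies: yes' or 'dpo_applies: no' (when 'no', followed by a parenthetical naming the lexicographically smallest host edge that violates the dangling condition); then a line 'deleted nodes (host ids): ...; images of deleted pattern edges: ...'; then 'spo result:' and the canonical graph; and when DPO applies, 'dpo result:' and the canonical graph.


dpo_applies: yes
deleted nodes (host ids): 10; images of deleted pattern edges: (10,4,hold)
spo result:
nodes: 1:s, 3:s, 4:s, 5:s, 6:q1, 7:q2, 8:q3, 9:dot, 13:dot, 15:dot, 17:dot, 18:dot
edges: (1,6,i); (3,8,i); (4,7,i); (5,6,i); (7,5,o); (8,5,o); (9,1,hold); (13,1,hold); (15,4,hold); (17,1,hold); (18,5,hold)
dpo result:
nodes: 1:s, 3:s, 4:s, 5:s, 6:q1, 7:q2, 8:q3, 9:dot, 13:dot, 15:dot, 17:dot, 18:dot
edges: (1,6,i); (3,8,i); (4,7,i); (5,6,i); (7,5,o); (8,5,o); (9,1,hold); (13,1,hold); (15,4,hold); (17,1,hold); (18,5,hold)


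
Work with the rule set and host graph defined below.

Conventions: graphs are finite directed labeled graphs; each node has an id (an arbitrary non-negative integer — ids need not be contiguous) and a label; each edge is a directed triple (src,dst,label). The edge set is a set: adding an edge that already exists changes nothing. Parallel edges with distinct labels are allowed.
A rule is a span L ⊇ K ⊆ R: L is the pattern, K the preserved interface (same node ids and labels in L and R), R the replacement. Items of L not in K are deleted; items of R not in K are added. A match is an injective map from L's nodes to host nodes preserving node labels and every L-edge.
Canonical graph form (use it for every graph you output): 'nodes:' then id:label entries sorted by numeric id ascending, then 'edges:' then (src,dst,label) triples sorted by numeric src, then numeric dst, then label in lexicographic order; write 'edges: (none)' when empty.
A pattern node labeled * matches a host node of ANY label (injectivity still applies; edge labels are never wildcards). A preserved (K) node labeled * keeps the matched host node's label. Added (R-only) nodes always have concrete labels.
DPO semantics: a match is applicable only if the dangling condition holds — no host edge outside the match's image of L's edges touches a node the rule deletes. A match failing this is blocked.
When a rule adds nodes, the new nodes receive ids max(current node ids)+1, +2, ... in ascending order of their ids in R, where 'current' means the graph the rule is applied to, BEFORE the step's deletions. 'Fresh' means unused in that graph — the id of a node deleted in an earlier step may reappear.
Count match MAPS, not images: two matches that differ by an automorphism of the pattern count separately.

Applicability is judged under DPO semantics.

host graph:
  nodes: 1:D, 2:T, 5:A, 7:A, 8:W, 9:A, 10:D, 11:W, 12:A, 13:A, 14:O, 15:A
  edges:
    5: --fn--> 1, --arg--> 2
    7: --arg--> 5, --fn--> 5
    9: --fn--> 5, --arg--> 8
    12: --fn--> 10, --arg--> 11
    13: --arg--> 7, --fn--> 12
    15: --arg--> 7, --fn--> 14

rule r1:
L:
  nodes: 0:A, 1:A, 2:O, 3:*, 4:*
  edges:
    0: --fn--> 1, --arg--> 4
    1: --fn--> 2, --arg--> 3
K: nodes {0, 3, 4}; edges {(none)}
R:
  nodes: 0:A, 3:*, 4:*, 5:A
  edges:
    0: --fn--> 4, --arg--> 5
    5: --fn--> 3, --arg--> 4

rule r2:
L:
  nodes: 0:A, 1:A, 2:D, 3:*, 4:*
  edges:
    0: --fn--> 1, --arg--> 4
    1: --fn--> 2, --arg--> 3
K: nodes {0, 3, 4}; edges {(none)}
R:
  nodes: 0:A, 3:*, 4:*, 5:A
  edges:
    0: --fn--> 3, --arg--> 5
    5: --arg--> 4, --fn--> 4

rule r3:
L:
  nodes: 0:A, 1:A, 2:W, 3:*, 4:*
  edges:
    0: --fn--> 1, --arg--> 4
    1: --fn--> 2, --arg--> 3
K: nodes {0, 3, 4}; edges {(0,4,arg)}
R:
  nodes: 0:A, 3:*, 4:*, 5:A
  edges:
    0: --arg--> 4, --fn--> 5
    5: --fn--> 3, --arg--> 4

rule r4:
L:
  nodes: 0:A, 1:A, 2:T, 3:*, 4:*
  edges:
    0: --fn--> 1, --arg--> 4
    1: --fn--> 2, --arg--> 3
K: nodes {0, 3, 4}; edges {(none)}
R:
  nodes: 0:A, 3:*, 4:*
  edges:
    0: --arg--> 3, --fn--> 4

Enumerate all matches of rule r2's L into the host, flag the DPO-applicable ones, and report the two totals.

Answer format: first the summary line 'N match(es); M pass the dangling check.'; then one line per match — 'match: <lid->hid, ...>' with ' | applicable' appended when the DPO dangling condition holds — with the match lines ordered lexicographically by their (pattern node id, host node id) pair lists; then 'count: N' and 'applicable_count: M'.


2 match(es); 1 pass the dangling check.
match: 0->9, 1->5, 2->1, 3->2, 4->8
match: 0->13, 1->12, 2->10, 3->11, 4->7 | applicable
count: 2
applicable_count: 1


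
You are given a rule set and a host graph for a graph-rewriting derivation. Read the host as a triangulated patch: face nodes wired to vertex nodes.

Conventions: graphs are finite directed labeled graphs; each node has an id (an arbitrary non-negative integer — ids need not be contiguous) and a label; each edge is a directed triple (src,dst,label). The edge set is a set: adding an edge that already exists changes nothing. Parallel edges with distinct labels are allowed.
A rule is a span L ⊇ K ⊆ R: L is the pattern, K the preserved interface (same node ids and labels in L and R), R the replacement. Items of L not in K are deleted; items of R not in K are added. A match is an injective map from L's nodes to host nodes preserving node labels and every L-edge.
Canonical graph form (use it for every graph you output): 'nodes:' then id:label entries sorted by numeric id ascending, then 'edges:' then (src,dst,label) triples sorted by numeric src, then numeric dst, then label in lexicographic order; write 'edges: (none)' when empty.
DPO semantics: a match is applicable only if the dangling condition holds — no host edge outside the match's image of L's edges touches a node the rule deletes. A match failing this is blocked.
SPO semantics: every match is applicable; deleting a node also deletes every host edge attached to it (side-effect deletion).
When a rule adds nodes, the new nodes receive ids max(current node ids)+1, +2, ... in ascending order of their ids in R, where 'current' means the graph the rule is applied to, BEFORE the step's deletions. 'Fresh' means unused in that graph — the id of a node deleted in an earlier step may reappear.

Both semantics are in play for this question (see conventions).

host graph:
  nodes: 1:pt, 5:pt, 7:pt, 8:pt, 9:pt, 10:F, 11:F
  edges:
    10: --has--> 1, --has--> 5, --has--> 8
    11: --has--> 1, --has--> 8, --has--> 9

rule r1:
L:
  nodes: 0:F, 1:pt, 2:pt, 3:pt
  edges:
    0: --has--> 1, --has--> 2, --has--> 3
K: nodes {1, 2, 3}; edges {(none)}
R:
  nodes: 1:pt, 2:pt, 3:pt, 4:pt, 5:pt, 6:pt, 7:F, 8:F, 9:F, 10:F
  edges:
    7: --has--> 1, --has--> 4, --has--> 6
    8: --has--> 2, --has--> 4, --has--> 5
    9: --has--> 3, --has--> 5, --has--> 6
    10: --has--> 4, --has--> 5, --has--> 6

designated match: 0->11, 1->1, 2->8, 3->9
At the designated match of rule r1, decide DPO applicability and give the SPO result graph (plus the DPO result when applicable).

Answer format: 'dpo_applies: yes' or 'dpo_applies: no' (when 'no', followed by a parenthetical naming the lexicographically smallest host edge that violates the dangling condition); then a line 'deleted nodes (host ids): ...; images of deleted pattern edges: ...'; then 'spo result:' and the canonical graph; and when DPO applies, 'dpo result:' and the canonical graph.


dpo_applies: yes
deleted nodes (host ids): 11; images of deleted pattern edges: (11,1,has); (11,8,has); (11,9,has)
spo result:
nodes: 1:pt, 5:pt, 7:pt, 8:pt, 9:pt, 10:F, 12:pt, 13:pt, 14:pt, 15:F, 16:F, 17:F, 18:F
edges: (10,1,has); (10,5,has); (10,8,has); (15,1,has); (15,12,has); (15,14,has); (16,8,has); (16,12,has); (16,13,has); (17,9,has); (17,13,has); (17,14,has); (18,12,has); (18,13,has); (18,14,has)
dpo result:
nodes: 1:pt, 5:pt, 7:pt, 8:pt, 9:pt, 10:F, 12:pt, 13:pt, 14:pt, 15:F, 16:F, 17:F, 18:F
edges: (10,1,has); (10,5,has); (10,8,has); (15,1,has); (15,12,has); (15,14,has); (16,8,has); (16,12,has); (16,13,has); (17,9,has); (17,13,has); (17,14,has); (18,12,has); (18,13,has); (18,14,has)


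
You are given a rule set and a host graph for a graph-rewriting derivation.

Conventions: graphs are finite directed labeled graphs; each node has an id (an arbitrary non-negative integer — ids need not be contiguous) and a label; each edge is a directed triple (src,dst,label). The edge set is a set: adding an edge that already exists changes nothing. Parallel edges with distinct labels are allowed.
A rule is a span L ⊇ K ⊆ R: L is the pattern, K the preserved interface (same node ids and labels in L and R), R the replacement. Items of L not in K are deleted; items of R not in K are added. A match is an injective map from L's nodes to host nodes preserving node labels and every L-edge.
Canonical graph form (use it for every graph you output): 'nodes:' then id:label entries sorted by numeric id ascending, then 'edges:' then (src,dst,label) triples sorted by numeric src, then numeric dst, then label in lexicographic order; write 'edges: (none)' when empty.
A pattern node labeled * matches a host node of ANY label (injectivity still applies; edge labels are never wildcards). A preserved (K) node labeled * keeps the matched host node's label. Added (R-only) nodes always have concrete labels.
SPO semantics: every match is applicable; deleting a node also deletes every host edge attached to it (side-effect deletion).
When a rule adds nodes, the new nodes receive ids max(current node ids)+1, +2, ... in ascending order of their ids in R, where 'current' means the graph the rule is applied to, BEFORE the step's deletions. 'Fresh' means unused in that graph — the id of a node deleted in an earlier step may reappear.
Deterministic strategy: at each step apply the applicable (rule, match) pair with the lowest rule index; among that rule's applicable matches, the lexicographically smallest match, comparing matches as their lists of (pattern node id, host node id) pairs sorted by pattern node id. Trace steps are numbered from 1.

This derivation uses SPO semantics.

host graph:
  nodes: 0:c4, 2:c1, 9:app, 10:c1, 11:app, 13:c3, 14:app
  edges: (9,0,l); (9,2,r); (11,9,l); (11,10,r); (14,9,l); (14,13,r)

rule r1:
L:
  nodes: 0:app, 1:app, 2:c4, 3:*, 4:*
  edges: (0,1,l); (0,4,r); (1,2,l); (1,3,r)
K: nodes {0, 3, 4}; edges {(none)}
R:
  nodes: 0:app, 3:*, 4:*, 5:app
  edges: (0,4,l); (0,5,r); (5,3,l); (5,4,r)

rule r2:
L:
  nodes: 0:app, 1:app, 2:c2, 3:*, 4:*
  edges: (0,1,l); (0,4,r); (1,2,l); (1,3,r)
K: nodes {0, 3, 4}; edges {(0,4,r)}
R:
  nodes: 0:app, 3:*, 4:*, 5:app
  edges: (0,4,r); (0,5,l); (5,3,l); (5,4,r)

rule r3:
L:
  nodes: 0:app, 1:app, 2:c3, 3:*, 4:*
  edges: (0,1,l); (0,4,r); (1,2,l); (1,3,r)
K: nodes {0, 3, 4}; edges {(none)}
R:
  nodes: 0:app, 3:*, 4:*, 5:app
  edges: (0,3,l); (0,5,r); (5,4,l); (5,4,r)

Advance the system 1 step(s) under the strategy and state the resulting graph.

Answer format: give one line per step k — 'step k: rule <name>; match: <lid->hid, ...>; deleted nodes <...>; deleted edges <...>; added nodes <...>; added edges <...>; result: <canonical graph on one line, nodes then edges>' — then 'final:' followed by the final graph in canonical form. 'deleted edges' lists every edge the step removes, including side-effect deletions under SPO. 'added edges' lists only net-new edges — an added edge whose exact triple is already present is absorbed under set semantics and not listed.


step 1: rule r1; match: 0->11, 1->9, 2->0, 3->2, 4->10; deleted nodes 0, 9; deleted edges (9,0,l); (9,2,r); (11,9,l); (11,10,r); (14,9,l); added nodes 15; added edges (11,10,l); (11,15,r); (15,2,l); (15,10,r); result: nodes: 2:c1, 10:c1, 11:app, 13:c3, 14:app, 15:app edges: (11,10,l); (11,15,r); (14,13,r); (15,2,l); (15,10,r)
final:
nodes: 2:c1, 10:c1, 11:app, 13:c3, 14:app, 15:app
edges: (11,10,l); (11,15,r); (14,13,r); (15,2,l); (15,10,r)


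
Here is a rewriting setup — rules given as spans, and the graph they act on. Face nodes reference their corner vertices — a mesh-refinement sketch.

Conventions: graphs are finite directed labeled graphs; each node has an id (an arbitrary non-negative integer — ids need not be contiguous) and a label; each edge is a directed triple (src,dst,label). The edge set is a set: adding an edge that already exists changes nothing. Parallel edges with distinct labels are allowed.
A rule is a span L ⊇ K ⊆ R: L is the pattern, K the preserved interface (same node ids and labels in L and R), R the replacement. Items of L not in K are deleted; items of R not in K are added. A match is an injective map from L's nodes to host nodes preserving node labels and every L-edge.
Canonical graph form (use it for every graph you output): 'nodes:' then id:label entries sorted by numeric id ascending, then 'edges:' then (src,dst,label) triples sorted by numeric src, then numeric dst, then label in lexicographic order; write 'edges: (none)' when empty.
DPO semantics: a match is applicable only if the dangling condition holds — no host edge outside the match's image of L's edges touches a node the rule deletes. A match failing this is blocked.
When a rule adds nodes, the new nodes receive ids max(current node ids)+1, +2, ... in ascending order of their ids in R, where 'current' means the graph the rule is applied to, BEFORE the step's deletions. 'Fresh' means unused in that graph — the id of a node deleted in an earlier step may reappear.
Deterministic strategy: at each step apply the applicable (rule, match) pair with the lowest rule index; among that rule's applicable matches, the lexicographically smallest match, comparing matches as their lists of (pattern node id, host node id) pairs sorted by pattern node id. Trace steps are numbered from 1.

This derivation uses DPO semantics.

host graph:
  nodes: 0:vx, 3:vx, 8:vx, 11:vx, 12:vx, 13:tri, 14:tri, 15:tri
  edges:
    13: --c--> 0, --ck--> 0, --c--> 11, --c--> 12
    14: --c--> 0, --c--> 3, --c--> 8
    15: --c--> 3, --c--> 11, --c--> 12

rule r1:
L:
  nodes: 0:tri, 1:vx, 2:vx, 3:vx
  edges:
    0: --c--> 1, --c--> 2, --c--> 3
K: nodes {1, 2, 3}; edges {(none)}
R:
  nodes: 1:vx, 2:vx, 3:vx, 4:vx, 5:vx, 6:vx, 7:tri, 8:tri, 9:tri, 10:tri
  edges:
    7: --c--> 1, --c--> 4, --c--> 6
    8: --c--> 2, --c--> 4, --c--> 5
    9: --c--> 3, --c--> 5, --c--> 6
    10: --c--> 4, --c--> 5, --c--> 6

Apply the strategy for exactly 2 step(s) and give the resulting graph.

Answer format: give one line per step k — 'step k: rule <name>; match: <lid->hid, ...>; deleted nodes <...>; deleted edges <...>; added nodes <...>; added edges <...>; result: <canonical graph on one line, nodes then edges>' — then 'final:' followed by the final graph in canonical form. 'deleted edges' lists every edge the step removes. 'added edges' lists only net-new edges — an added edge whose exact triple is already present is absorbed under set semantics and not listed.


step 1: rule r1; match: 0->14, 1->0, 2->3, 3->8; deleted nodes 14; deleted edges (14,0,c); (14,3,c); (14,8,c); added nodes 16, 17, 18, 19, 20, 21, 22; added edges (19,0,c); (19,16,c); (19,18,c); (20,3,c); (20,16,c); (20,17,c); (21,8,c); (21,17,c); (21,18,c); (22,16,c); (22,17,c); (22,18,c); result: nodes: 0:vx, 3:vx, 8:vx, 11:vx, 12:vx, 13:tri, 15:tri, 16:vx, 17:vx, 18:vx, 19:tri, 20:tri, 21:tri, 22:tri edges: (13,0,c); (13,0,ck); (13,11,c); (13,12,c); (15,3,c); (15,11,c); (15,12,c); (19,0,c); (19,16,c); (19,18,c); (20,3,c); (20,16,c); (20,17,c); (21,8,c); (21,17,c); (21,18,c); (22,16,c); (22,17,c); (22,18,c)
step 2: rule r1; match: 0->15, 1->3, 2->11, 3->12; deleted nodes 15; deleted edges (15,3,c); (15,11,c); (15,12,c); added nodes 23, 24, 25, 26, 27, 28, 29; added edges (26,3,c); (26,23,c); (26,25,c); (27,11,c); (27,23,c); (27,24,c); (28,12,c); (28,24,c); (28,25,c); (29,23,c); (29,24,c); (29,25,c); result: nodes: 0:vx, 3:vx, 8:vx, 11:vx, 12:vx, 13:tri, 16:vx, 17:vx, 18:vx, 19:tri, 20:tri, 21:tri, 22:tri, 23:vx, 24:vx, 25:vx, 26:tri, 27:tri, 28:tri, 29:tri edges: (13,0,c); (13,0,ck); (13,11,c); (13,12,c); (19,0,c); (19,16,c); (19,18,c); (20,3,c); (20,16,c); (20,17,c); (21,8,c); (21,17,c); (21,18,c); (22,16,c); (22,17,c); (22,18,c); (26,3,c); (26,23,c); (26,25,c); (27,11,c); (27,23,c); (27,24,c); (28,12,c); (28,24,c); (28,25,c); (29,23,c); (29,24,c); (29,25,c)
final:
nodes: 0:vx, 3:vx, 8:vx, 11:vx, 12:vx, 13:tri, 16:vx, 17:vx, 18:vx, 19:tri, 20:tri, 21:tri, 22:tri, 23:vx, 24:vx, 25:vx, 26:tri, 27:tri, 28:tri, 29:tri
edges: (13,0,c); (13,0,ck); (13,11,c); (13,12,c); (19,0,c); (19,16,c); (19,18,c); (20,3,c); (20,16,c); (20,17,c); (21,8,c); (21,17,c); (21,18,c); (22,16,c); (22,17,c); (22,18,c); (26,3,c); (26,23,c); (26,25,c); (27,11,c); (27,23,c); (27,24,c); (28,12,c); (28,24,c); (28,25,c); (29,23,c); (29,24,c); (29,25,c)


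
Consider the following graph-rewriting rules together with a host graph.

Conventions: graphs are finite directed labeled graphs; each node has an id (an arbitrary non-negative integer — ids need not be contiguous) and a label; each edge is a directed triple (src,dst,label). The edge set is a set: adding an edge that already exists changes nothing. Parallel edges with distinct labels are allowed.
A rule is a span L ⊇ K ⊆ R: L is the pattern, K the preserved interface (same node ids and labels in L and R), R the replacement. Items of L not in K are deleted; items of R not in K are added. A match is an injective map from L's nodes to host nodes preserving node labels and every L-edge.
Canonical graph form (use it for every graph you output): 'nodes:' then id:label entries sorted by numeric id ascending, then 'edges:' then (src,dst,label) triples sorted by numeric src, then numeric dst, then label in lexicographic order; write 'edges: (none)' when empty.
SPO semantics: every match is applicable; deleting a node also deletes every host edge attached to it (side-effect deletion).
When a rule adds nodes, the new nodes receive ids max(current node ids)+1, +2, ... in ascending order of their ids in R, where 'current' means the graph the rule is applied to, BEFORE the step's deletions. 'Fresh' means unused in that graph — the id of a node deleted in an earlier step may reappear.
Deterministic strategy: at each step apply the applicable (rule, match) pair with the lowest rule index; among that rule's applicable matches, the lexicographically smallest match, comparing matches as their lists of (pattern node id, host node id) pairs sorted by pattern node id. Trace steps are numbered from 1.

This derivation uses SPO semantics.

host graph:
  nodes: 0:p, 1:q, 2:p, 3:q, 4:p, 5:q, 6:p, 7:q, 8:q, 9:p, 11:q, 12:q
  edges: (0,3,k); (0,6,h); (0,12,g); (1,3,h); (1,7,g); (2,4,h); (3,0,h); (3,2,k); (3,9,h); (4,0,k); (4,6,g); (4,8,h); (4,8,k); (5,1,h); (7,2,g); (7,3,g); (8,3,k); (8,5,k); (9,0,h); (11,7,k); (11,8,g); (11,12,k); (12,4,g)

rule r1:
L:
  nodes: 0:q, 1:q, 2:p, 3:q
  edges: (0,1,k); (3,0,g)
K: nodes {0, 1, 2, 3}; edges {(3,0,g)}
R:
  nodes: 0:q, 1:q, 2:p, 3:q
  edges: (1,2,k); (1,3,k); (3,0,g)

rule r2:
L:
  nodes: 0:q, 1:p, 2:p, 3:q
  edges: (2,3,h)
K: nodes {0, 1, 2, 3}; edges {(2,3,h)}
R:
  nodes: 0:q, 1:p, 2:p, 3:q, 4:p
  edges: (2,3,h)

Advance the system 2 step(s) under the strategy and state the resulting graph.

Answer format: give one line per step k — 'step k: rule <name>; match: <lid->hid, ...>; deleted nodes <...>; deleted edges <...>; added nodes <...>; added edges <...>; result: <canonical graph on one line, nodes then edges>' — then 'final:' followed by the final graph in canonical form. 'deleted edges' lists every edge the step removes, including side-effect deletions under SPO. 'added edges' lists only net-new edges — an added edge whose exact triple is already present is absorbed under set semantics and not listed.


step 1: rule r1; match: 0->8, 1->3, 2->0, 3->11; deleted nodes (none); deleted edges (8,3,k); added nodes (none); added edges (3,0,k); (3,11,k); result: nodes: 0:p, 1:q, 2:p, 3:q, 4:p, 5:q, 6:p, 7:q, 8:q, 9:p, 11:q, 12:q edges: (0,3,k); (0,6,h); (0,12,g); (1,3,h); (1,7,g); (2,4,h); (3,0,h); (3,0,k); (3,2,k); (3,9,h); (3,11,k); (4,0,k); (4,6,g); (4,8,h); (4,8,k); (5,1,h); (7,2,g); (7,3,g); (8,5,k); (9,0,h); (11,7,k); (11,8,g); (11,12,k); (12,4,g)
step 2: rule r1; match: 0->3, 1->11, 2->0, 3->7; deleted nodes (none); deleted edges (3,11,k); added nodes (none); added edges (11,0,k); result: nodes: 0:p, 1:q, 2:p, 3:q, 4:p, 5:q, 6:p, 7:q, 8:q, 9:p, 11:q, 12:q edges: (0,3,k); (0,6,h); (0,12,g); (1,3,h); (1,7,g); (2,4,h); (3,0,h); (3,0,k); (3,2,k); (3,9,h); (4,0,k); (4,6,g); (4,8,h); (4,8,k); (5,1,h); (7,2,g); (7,3,g); (8,5,k); (9,0,h); (11,0,k); (11,7,k); (11,8,g); (11,12,k); (12,4,g)
final:
nodes: 0:p, 1:q, 2:p, 3:q, 4:p, 5:q, 6:p, 7:q, 8:q, 9:p, 11:q, 12:q
edges: (0,3,k); (0,6,h); (0,12,g); (1,3,h); (1,7,g); (2,4,h); (3,0,h); (3,0,k); (3,2,k); (3,9,h); (4,0,k); (4,6,g); (4,8,h); (4,8,k); (5,1,h); (7,2,g); (7,3,g); (8,5,k); (9,0,h); (11,0,k); (11,7,k); (11,8,g); (11,12,k); (12,4,g)


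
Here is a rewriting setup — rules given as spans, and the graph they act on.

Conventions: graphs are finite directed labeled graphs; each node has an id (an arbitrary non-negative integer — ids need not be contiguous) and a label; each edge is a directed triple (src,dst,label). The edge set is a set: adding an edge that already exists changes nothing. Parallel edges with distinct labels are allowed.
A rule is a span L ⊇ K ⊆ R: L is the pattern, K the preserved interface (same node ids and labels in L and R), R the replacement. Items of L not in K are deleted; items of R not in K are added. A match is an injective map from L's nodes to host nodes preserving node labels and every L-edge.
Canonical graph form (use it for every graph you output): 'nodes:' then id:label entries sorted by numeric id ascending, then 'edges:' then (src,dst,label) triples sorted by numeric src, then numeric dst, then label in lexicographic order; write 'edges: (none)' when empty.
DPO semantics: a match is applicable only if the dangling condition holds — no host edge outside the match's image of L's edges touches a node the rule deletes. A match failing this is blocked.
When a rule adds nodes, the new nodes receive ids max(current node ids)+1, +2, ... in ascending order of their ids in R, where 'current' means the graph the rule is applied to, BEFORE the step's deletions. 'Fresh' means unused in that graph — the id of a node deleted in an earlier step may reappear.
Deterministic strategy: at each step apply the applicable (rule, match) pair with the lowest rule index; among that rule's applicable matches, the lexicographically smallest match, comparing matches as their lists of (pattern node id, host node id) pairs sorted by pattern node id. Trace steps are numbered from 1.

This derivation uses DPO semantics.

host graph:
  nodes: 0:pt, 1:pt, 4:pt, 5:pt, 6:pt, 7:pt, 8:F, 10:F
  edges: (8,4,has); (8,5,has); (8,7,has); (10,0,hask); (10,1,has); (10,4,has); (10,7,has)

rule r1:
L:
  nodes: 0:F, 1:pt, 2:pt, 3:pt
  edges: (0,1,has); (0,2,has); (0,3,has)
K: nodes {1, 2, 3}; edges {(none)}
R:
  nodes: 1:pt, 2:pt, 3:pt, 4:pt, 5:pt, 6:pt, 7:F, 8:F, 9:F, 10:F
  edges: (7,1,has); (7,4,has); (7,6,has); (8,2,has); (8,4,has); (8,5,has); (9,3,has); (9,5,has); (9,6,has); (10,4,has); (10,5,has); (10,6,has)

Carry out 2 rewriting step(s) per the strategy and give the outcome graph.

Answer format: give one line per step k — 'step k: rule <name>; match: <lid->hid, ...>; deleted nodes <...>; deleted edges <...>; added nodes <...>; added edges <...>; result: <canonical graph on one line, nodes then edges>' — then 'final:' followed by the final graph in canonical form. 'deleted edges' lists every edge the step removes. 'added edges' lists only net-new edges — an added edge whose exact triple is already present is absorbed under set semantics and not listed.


step 1: rule r1; match: 0->8, 1->4, 2->5, 3->7; deleted nodes 8; deleted edges (8,4,has); (8,5,has); (8,7,has); added nodes 11, 12, 13, 14, 15, 16, 17; added edges (14,4,has); (14,11,has); (14,13,has); (15,5,has); (15,11,has); (15,12,has); (16,7,has); (16,12,has); (16,13,has); (17,11,has); (17,12,has); (17,13,has); result: nodes: 0:pt, 1:pt, 4:pt, 5:pt, 6:pt, 7:pt, 10:F, 11:pt, 12:pt, 13:pt, 14:F, 15:F, 16:F, 17:F edges: (10,0,hask); (10,1,has); (10,4,has); (10,7,has); (14,4,has); (14,11,has); (14,13,has); (15,5,has); (15,11,has); (15,12,has); (16,7,has); (16,12,has); (16,13,has); (17,11,has); (17,12,has); (17,13,has)
step 2: rule r1; match: 0->14, 1->4, 2->11, 3->13; deleted nodes 14; deleted edges (14,4,has); (14,11,has); (14,13,has); added nodes 18, 19, 20, 21, 22, 23, 24; added edges (21,4,has); (21,18,has); (21,20,has); (22,11,has); (22,18,has); (22,19,has); (23,13,has); (23,19,has); (23,20,has); (24,18,has); (24,19,has); (24,20,has); result: nodes: 0:pt, 1:pt, 4:pt, 5:pt, 6:pt, 7:pt, 10:F, 11:pt, 12:pt, 13:pt, 15:F, 16:F, 17:F, 18:pt, 19:pt, 20:pt, 21:F, 22:F, 23:F, 24:F edges: (10,0,hask); (10,1,has); (10,4,has); (10,7,has); (15,5,has); (15,11,has); (15,12,has); (16,7,has); (16,12,has); (16,13,has); (17,11,has); (17,12,has); (17,13,has); (21,4,has); (21,18,has); (21,20,has); (22,11,has); (22,18,has); (22,19,has); (23,13,has); (23,19,has); (23,20,has); (24,18,has); (24,19,has); (24,20,has)
final:
nodes: 0:pt, 1:pt, 4:pt, 5:pt, 6:pt, 7:pt, 10:F, 11:pt, 12:pt, 13:pt, 15:F, 16:F, 17:F, 18:pt, 19:pt, 20:pt, 21:F, 22:F, 23:F, 24:F
edges: (10,0,hask); (10,1,has); (10,4,has); (10,7,has); (15,5,has); (15,11,has); (15,12,has); (16,7,has); (16,12,has); (16,13,has); (17,11,has); (17,12,has); (17,13,has); (21,4,has); (21,18,has); (21,20,has); (22,11,has); (22,18,has); (22,19,has); (23,13,has); (23,19,has); (23,20,has); (24,18,has); (24,19,has); (24,20,has)


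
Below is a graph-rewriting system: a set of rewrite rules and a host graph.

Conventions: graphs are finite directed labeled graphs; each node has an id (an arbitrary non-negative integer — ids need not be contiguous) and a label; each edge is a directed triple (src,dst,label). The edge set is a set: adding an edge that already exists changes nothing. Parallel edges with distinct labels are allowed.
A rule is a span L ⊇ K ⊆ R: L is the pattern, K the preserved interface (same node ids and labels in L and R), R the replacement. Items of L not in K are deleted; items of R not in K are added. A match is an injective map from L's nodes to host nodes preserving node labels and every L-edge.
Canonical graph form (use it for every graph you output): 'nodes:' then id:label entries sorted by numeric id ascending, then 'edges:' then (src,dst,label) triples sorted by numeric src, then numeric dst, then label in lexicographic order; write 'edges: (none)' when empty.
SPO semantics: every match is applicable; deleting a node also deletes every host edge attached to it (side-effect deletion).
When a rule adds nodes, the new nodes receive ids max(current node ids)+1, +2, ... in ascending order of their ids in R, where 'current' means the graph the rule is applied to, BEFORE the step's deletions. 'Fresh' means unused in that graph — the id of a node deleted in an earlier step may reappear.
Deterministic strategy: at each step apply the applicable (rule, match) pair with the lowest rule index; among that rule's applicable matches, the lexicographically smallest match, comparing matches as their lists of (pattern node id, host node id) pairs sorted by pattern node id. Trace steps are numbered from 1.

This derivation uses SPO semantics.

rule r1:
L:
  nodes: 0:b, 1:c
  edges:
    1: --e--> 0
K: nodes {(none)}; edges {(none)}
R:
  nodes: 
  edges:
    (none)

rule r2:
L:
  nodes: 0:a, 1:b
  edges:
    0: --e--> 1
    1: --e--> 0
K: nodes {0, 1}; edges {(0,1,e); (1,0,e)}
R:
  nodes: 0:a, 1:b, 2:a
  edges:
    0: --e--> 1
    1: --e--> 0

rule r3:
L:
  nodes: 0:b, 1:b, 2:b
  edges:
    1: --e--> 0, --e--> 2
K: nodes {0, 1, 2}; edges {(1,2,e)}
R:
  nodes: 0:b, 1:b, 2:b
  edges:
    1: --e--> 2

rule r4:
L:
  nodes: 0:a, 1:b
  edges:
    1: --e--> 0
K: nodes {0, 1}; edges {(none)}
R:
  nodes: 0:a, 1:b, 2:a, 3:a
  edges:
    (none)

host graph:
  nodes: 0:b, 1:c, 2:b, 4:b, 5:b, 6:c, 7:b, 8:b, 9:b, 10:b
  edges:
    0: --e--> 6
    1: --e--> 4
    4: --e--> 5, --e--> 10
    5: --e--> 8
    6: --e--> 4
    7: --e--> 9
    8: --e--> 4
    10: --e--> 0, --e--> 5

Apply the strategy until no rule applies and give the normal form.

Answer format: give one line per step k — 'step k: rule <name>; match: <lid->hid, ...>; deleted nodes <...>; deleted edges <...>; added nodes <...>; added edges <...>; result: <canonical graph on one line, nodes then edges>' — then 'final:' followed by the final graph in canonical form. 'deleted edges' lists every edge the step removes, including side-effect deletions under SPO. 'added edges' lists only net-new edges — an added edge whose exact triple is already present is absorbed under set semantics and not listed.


step 1: rule r1; match: 0->4, 1->1; deleted nodes 1, 4; deleted edges (1,4,e); (4,5,e); (4,10,e); (6,4,e); (8,4,e); added nodes (none); added edges (none); result: nodes: 0:b, 2:b, 5:b, 6:c, 7:b, 8:b, 9:b, 10:b edges: (0,6,e); (5,8,e); (7,9,e); (10,0,e); (10,5,e)
step 2: rule r3; match: 0->0, 1->10, 2->5; deleted nodes (none); deleted edges (10,0,e); added nodes (none); added edges (none); result: nodes: 0:b, 2:b, 5:b, 6:c, 7:b, 8:b, 9:b, 10:b edges: (0,6,e); (5,8,e); (7,9,e); (10,5,e)
final:
nodes: 0:b, 2:b, 5:b, 6:c, 7:b, 8:b, 9:b, 10:b
edges: (0,6,e); (5,8,e); (7,9,e); (10,5,e)


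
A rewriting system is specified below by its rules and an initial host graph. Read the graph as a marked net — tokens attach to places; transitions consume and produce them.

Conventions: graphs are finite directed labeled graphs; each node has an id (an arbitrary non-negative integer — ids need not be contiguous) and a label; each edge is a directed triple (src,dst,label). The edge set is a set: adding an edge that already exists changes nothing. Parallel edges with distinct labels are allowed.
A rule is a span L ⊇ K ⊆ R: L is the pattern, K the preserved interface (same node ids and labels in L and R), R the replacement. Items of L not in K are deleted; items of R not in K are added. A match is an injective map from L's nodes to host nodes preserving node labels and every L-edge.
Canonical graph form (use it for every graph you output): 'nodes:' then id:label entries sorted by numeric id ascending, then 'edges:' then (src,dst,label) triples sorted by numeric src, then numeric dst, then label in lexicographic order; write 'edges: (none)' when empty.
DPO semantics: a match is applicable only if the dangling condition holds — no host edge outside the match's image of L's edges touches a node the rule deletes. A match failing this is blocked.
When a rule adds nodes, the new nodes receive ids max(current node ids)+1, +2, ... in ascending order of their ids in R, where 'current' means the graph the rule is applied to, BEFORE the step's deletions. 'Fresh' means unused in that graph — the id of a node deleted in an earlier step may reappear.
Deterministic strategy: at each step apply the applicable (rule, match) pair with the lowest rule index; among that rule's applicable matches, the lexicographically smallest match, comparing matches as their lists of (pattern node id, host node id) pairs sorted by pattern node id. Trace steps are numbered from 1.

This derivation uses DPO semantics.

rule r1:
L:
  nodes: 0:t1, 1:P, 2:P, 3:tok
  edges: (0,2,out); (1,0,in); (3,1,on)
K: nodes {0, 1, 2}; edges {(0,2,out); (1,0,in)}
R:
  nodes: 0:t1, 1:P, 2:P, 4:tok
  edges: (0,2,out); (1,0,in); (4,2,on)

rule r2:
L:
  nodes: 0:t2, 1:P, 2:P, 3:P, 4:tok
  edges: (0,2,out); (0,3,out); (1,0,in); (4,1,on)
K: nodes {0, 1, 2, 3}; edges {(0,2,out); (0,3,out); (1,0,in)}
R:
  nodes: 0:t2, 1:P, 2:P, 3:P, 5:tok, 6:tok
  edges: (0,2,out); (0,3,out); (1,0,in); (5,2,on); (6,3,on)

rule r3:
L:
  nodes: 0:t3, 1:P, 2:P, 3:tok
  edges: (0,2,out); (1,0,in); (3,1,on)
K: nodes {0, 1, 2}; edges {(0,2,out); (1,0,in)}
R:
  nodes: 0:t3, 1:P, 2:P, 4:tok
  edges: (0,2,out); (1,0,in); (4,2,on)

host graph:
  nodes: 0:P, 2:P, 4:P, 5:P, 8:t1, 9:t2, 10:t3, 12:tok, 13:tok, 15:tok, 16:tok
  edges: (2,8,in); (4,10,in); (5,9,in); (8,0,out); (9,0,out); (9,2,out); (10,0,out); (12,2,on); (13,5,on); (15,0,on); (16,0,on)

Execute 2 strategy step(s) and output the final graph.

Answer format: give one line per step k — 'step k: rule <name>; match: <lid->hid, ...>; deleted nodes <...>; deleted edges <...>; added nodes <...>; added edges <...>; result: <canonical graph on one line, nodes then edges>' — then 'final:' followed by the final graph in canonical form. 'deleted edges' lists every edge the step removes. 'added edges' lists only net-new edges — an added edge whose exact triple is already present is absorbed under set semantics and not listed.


step 1: rule r1; match: 0->8, 1->2, 2->0, 3->12; deleted nodes 12; deleted edges (12,2,on); added nodes 17; added edges (17,0,on); result: nodes: 0:P, 2:P, 4:P, 5:P, 8:t1, 9:t2, 10:t3, 13:tok, 15:tok, 16:tok, 17:tok edges: (2,8,in); (4,10,in); (5,9,in); (8,0,out); (9,0,out); (9,2,out); (10,0,out); (13,5,on); (15,0,on); (16,0,on); (17,0,on)
step 2: rule r2; match: 0->9, 1->5, 2->0, 3->2, 4->13; deleted nodes 13; deleted edges (13,5,on); added nodes 18, 19; added edges (18,0,on); (19,2,on); result: nodes: 0:P, 2:P, 4:P, 5:P, 8:t1, 9:t2, 10:t3, 15:tok, 16:tok, 17:tok, 18:tok, 19:tok edges: (2,8,in); (4,10,in); (5,9,in); (8,0,out); (9,0,out); (9,2,out); (10,0,out); (15,0,on); (16,0,on); (17,0,on); (18,0,on); (19,2,on)
final:
nodes: 0:P, 2:P, 4:P, 5:P, 8:t1, 9:t2, 10:t3, 15:tok, 16:tok, 17:tok, 18:tok, 19:tok
edges: (2,8,in); (4,10,in); (5,9,in); (8,0,out); (9,0,out); (9,2,out); (10,0,out); (15,0,on); (16,0,on); (17,0,on); (18,0,on); (19,2,on)


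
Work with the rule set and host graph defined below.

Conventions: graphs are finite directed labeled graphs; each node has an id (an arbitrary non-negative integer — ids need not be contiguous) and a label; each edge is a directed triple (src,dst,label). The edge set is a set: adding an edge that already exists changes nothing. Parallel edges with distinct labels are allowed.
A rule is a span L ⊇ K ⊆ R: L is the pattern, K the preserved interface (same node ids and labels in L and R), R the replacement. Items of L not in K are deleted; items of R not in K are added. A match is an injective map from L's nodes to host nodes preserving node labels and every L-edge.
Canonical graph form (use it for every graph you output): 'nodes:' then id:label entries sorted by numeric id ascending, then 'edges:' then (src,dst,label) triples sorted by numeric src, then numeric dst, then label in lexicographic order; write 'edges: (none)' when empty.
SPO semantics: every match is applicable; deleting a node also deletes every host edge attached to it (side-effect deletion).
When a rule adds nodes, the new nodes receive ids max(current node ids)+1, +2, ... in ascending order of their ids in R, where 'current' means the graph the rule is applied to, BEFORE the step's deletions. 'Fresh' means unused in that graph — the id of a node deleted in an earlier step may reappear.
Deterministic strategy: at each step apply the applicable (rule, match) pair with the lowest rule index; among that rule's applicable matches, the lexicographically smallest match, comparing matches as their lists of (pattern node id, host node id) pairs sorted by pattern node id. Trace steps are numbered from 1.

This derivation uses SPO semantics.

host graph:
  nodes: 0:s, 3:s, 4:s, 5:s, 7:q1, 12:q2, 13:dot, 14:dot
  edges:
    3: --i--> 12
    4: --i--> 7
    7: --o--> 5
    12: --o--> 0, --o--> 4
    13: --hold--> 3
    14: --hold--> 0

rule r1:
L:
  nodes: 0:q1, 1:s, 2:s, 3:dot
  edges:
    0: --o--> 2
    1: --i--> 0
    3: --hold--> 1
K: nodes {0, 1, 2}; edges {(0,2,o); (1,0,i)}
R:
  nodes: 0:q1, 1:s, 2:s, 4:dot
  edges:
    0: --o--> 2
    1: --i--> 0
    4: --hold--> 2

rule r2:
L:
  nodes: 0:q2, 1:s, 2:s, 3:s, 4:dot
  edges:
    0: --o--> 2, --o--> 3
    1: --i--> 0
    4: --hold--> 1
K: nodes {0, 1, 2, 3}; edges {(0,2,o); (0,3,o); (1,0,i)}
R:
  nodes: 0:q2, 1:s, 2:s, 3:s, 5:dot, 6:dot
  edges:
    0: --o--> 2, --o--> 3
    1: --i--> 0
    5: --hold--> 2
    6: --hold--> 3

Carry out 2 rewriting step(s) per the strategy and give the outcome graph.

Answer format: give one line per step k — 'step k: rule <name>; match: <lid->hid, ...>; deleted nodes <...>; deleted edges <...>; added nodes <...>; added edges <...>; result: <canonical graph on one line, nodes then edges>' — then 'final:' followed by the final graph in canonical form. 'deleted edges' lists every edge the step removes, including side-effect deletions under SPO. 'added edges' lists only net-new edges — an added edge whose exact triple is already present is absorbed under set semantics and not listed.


step 1: rule r2; match: 0->12, 1->3, 2->0, 3->4, 4->13; deleted nodes 13; deleted edges (13,3,hold); added nodes 15, 16; added edges (15,0,hold); (16,4,hold); result: nodes: 0:s, 3:s, 4:s, 5:s, 7:q1, 12:q2, 14:dot, 15:dot, 16:dot edges: (3,12,i); (4,7,i); (7,5,o); (12,0,o); (12,4,o); (14,0,hold); (15,0,hold); (16,4,hold)
step 2: rule r1; match: 0->7, 1->4, 2->5, 3->16; deleted nodes 16; deleted edges (16,4,hold); added nodes 17; added edges (17,5,hold); result: nodes: 0:s, 3:s, 4:s, 5:s, 7:q1, 12:q2, 14:dot, 15:dot, 17:dot edges: (3,12,i); (4,7,i); (7,5,o); (12,0,o); (12,4,o); (14,0,hold); (15,0,hold); (17,5,hold)
final:
nodes: 0:s, 3:s, 4:s, 5:s, 7:q1, 12:q2, 14:dot, 15:dot, 17:dot
edges: (3,12,i); (4,7,i); (7,5,o); (12,0,o); (12,4,o); (14,0,hold); (15,0,hold); (17,5,hold)
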